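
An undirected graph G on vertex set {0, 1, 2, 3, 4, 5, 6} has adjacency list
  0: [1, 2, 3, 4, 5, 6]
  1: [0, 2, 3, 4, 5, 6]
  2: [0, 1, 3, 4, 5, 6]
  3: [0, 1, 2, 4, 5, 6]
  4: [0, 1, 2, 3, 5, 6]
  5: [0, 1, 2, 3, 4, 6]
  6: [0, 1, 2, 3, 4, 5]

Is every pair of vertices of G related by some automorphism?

Yes

All 7 vertices are pairwise adjacent: G = K_7. Any permutation of the 7 vertices preserves K_7, so Aut(K_7) = S_7 of order 7! = 5040. This group acts transitively on the 7 vertices.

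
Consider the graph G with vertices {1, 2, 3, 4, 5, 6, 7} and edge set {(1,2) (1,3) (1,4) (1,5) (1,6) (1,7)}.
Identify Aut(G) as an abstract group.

Vertex 1 has degree 6 and every other vertex has degree 1, so G is the star K_{1,6} with centre 1. Any automorphism fixes the centre and permutes the 6 leaves freely, so Aut(G) ≅ S_6 of order 6! = 720.

the symmetric group on 6 letters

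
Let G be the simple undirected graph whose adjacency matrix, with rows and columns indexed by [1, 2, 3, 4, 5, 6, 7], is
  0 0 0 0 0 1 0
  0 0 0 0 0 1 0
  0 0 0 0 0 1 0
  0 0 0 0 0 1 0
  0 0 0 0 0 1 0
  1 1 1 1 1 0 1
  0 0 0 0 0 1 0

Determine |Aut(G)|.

Vertex 6 has degree 6 and every other vertex has degree 1, so G is the star K_{1,6} with centre 6. The 6 leaves are pairwise interchangeable while the centre is fixed, giving Aut(G) = S_6.

720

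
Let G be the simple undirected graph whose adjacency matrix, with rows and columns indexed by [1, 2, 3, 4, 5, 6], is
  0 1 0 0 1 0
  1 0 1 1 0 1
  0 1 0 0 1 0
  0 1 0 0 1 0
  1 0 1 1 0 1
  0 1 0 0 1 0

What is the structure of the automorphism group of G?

S_2 × S_4

The vertices split by degree into {2, 5} (degree 4) and {1, 3, 4, 6} (degree 2); every edge runs between the two parts, so G is the complete bipartite graph K_{2,4}. Automorphisms preserve the bipartition setwise (since the parts differ in size) and act as S_2 × S_4 within it; |Aut| = 48.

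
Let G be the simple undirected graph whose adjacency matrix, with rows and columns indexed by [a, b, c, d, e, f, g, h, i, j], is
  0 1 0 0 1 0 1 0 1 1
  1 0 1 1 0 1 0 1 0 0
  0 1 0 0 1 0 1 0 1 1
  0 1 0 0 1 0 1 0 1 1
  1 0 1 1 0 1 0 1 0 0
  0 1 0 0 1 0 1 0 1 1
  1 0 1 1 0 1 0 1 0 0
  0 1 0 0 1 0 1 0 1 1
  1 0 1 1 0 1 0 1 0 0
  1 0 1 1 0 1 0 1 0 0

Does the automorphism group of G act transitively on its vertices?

Yes

G is 5-regular and bipartite with parts {b, e, g, i, j} and {a, c, d, f, h} (each part is independent and every cross-pair is an edge), so G = K_{5,5}. Each part can be permuted independently (S_5 × S_5) and the two equal-size parts can also be swapped, giving (S_5 × S_5) ⋊ Z_2 of order 2·(5!)² = 28800. This group acts transitively on the 10 vertices.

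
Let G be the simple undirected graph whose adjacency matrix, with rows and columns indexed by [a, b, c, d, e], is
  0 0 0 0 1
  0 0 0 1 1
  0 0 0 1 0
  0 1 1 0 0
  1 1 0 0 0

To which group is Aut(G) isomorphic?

C_2

The degree sequence is [1, 2, 1, 2, 2]; the two degree-1 vertices a and c are the ends of a path, so G = P_5. A path has exactly one nontrivial symmetry — reversal — giving Aut(G) of order 2.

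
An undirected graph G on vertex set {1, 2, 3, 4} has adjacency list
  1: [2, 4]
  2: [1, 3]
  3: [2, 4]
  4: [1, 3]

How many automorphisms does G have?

8

G is 2-regular and bipartite with parts {1, 3} and {2, 4} (each part is independent and every cross-pair is an edge), so G = K_{2,2}. Each part can be permuted independently (S_2 × S_2) and the two equal-size parts can also be swapped, giving (S_2 × S_2) ⋊ Z_2 of order 2·(2!)² = 8.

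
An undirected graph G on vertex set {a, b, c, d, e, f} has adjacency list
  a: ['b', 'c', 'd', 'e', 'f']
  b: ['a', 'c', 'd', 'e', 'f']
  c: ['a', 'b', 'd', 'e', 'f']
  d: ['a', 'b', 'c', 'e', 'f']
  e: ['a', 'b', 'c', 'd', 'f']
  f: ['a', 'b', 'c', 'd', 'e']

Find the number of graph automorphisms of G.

720

All 6 vertices are pairwise adjacent: G = K_6. Every bijection on the vertex set is an automorphism of K_6; hence Aut(K_6) ≅ S_6, order 720.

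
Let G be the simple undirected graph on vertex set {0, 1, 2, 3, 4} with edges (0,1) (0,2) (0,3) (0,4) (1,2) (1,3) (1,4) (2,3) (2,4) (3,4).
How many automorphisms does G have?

Every vertex has degree 4, so G is the complete graph K_5. Every bijection on the vertex set is an automorphism of K_5; hence Aut(K_5) ≅ S_5, order 120.

120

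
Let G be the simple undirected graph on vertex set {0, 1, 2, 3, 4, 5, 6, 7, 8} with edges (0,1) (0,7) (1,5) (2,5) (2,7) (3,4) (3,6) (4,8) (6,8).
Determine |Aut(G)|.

G has two connected components, {0, 1, 2, 5, 7} and {3, 4, 6, 8}; each is 2-regular, so G = C_5 ⊔ C_4. The components are non-isomorphic (different sizes), so Aut(G) = Aut(C_4) × Aut(C_5) = D_4 × D_5 of order 8·10 = 80.

80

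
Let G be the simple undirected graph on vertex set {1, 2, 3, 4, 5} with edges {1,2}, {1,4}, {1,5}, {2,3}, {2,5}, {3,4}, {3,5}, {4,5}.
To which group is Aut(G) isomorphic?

the dihedral group of order 8

Vertex 5 is the unique vertex of degree 4; the remaining 4 vertices each have degree 3 and induce a cycle, so G is the wheel on 5 vertices with hub 5. Every automorphism fixes the hub and acts on the rim 4-cycle, so Aut(G) ≅ Aut(C_4) = D_4 of order 8.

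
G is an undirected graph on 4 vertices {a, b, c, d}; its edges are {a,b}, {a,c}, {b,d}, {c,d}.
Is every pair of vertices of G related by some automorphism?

Yes

G is 2-regular and bipartite with parts {b, c} and {a, d} (each part is independent and every cross-pair is an edge), so G = K_{2,2}. Each part can be permuted independently (S_2 × S_2) and the two equal-size parts can also be swapped, giving (S_2 × S_2) ⋊ Z_2 of order 2·(2!)² = 8. Under this action every vertex can be carried to every other, so G is vertex-transitive.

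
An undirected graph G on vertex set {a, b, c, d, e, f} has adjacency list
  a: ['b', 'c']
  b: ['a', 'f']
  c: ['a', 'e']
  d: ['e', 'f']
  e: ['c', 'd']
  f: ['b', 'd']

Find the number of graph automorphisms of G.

12

Every vertex has degree 2 and the graph is connected, so G is the 6-cycle C_6. C_6 has 6 rotations and 6 reflections, so Aut(C_6) ≅ D_6 of order 12.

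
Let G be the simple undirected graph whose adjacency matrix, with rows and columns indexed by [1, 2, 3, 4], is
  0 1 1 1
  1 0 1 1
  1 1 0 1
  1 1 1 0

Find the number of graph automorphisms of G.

24

All 4 vertices are pairwise adjacent: G = K_4. Any permutation of the 4 vertices preserves K_4, so Aut(K_4) = S_4 of order 4! = 24.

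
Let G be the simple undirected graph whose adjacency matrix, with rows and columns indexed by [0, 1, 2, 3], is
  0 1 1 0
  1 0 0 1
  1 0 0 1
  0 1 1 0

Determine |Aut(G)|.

G is 2-regular and bipartite on 2^2 = 4 vertices with girth 4; it is the hypercube graph Q_2. Aut(Q_2) consists of the signed permutations of the 2 coordinate axes: 2! permutations times 2^2 sign flips, so |Aut| = 2^2·2! = 8.

8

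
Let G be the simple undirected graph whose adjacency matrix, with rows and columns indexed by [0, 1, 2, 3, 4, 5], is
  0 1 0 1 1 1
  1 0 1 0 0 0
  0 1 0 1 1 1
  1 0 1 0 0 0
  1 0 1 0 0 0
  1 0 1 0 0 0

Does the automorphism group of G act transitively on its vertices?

Automorphisms preserve degree, but G has vertices of degree 2 and vertices of degree 4; no automorphism maps one to the other, so G is not vertex-transitive.

No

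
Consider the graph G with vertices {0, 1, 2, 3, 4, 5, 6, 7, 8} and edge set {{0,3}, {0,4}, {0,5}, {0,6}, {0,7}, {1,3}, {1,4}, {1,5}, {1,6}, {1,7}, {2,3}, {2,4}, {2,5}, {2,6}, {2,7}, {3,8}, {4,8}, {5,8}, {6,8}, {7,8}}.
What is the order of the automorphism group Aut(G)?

The vertices split by degree into {0, 1, 2, 8} (degree 5) and {3, 4, 5, 6, 7} (degree 4); every edge runs between the two parts, so G is the complete bipartite graph K_{4,5}. Automorphisms preserve the bipartition setwise (since the parts differ in size) and act as S_4 × S_5 within it; |Aut| = 2880.

2880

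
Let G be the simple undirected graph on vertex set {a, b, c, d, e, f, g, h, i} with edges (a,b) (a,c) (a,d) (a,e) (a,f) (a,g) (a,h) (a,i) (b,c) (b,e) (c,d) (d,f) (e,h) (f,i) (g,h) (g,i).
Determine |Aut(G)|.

Vertex a is the unique vertex of degree 8; the remaining 8 vertices each have degree 3 and induce a cycle, so G is the wheel on 9 vertices with hub a. Every automorphism fixes the hub and acts on the rim 8-cycle, so Aut(G) ≅ Aut(C_8) = D_8 of order 16.

16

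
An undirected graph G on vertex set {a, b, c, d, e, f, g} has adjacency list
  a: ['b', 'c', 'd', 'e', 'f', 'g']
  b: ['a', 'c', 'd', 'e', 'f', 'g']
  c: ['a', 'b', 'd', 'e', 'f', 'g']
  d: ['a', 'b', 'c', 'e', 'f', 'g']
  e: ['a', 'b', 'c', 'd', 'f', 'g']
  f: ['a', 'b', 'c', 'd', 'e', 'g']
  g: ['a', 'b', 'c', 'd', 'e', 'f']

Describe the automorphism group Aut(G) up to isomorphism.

the symmetric group on 7 letters

All 7 vertices are pairwise adjacent: G = K_7. Any permutation of the 7 vertices preserves K_7, so Aut(K_7) = S_7 of order 7! = 5040.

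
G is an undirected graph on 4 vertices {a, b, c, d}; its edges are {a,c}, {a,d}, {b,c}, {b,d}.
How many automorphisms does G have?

8

G is 2-regular and bipartite on 2^2 = 4 vertices with girth 4; it is the hypercube graph Q_2. Aut(Q_2) consists of the signed permutations of the 2 coordinate axes: 2! permutations times 2^2 sign flips, so |Aut| = 2^2·2! = 8.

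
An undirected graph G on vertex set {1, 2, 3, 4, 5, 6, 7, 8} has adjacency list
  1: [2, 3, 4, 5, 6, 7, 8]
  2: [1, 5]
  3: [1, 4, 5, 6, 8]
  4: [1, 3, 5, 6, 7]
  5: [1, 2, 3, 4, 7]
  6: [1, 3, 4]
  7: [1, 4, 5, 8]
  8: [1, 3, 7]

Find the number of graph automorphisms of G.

Degrees alone do not determine every vertex (e.g. 3 and 4 both have degree 5), but their neighbour-degree multisets differ: N(3) has degrees [3, 3, 5, 5, 7] while N(4) has degrees [3, 4, 5, 5, 7]. Repeating this refinement separates all vertices, so the only automorphism is the identity.

1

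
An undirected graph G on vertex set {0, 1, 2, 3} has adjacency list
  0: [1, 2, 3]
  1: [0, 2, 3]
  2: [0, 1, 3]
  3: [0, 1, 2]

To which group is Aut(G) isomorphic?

Every vertex has degree 3, so G is the complete graph K_4. Any permutation of the 4 vertices preserves K_4, so Aut(K_4) = S_4 of order 4! = 24.

S_4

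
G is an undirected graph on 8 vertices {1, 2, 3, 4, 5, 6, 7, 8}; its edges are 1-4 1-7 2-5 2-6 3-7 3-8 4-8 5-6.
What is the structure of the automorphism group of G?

G has two connected components, {1, 3, 4, 7, 8} and {2, 5, 6}; each is 2-regular, so G = C_5 ⊔ C_3. No automorphism exchanges components of different sizes, hence Aut(G) is the direct product D_3 × D_5, order 60.

D_3 × D_5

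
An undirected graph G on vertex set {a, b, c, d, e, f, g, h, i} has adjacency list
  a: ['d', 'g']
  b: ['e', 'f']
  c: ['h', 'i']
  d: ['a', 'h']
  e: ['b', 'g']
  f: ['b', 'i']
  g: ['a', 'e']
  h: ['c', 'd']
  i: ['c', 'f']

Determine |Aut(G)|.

18

Every vertex has degree 2 and the graph is connected, so G is the 9-cycle C_9. C_9 has 9 rotations and 9 reflections, so Aut(C_9) ≅ D_9 of order 18.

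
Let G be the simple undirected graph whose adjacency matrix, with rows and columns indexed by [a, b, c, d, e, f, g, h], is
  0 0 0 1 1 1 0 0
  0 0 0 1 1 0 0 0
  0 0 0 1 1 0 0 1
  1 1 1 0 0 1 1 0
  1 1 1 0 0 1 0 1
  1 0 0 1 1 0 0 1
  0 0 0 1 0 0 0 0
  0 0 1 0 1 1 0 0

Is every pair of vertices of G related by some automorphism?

Vertex b is the only vertex of degree 2, so every automorphism fixes it; G is not vertex-transitive.

No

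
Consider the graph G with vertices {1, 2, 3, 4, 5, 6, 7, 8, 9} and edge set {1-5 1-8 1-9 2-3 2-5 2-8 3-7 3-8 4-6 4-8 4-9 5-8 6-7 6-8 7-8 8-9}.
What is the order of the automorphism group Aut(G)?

Vertex 8 is the unique vertex of degree 8; the remaining 8 vertices each have degree 3 and induce a cycle, so G is the wheel on 9 vertices with hub 8. Every automorphism fixes the hub and acts on the rim 8-cycle, so Aut(G) ≅ Aut(C_8) = D_8 of order 16.

16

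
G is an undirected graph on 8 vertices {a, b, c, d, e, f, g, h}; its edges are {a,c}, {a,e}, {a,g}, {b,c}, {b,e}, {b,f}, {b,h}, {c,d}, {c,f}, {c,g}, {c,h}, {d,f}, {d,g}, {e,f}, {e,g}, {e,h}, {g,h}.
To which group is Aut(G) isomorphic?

Degrees alone do not determine every vertex (e.g. a and d both have degree 3), but their neighbour-degree multisets differ: N(a) has degrees [5, 5, 6] while N(d) has degrees [4, 5, 6]. Repeating this refinement separates all vertices, so the only automorphism is the identity.

1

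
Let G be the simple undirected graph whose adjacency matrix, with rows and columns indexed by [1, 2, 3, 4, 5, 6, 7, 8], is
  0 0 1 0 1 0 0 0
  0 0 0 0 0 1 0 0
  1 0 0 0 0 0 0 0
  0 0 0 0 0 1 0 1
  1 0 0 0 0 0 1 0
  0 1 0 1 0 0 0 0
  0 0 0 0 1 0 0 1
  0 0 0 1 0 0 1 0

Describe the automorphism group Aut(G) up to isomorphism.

The degree sequence is [2, 1, 1, 2, 2, 2, 2, 2]; the two degree-1 vertices 2 and 3 are the ends of a path, so G = P_8. The only nontrivial automorphism of a path is the end-to-end reflection, so Aut(G) ≅ Z_2.

the cyclic group of order 2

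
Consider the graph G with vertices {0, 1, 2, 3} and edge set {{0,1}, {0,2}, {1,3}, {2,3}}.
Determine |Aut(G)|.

G is 2-regular and connected on 4 vertices, i.e. the cycle C_4. The automorphisms of the 4-cycle are exactly the symmetries of a regular 4-gon: the dihedral group D_4, |D_4| = 8.

8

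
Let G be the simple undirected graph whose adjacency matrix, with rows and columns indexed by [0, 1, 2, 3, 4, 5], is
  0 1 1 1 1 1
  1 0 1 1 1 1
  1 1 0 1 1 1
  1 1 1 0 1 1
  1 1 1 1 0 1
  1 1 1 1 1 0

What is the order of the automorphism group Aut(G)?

720

Every vertex has degree 5, so G is the complete graph K_6. Any permutation of the 6 vertices preserves K_6, so Aut(K_6) = S_6 of order 6! = 720.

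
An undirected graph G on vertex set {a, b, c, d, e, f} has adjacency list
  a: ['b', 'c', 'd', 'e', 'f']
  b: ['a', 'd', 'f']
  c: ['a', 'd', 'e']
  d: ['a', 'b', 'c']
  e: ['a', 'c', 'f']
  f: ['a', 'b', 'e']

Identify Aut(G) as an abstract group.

Vertex a is the unique vertex of degree 5; the remaining 5 vertices each have degree 3 and induce a cycle, so G is the wheel on 6 vertices with hub a. With the hub fixed, the remaining symmetry is that of the rim cycle C_5, giving the dihedral group D_5.

D_5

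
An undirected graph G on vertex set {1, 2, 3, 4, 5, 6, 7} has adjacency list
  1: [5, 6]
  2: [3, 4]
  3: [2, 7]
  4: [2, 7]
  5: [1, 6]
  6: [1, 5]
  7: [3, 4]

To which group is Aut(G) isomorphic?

G has two connected components, {2, 3, 4, 7} and {1, 5, 6}; each is 2-regular, so G = C_4 ⊔ C_3. No automorphism exchanges components of different sizes, hence Aut(G) is the direct product D_3 × D_4, order 48.

D_3 × D_4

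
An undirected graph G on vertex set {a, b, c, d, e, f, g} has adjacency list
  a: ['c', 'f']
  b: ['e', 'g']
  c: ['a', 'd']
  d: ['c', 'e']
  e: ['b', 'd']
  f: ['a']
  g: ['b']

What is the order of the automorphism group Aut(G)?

The degree sequence is [2, 2, 2, 2, 2, 1, 1]; the two degree-1 vertices f and g are the ends of a path, so G = P_7. A path has exactly one nontrivial symmetry — reversal — giving Aut(G) of order 2.

2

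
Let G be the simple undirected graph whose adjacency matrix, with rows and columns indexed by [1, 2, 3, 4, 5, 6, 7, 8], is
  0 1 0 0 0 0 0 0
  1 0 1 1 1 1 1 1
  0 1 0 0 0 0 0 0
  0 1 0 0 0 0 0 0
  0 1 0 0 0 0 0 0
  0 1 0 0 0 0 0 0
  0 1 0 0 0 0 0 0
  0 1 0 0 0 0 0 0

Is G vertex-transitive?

No

Vertex 2 is the only vertex of degree 7, so every automorphism fixes it; G is not vertex-transitive.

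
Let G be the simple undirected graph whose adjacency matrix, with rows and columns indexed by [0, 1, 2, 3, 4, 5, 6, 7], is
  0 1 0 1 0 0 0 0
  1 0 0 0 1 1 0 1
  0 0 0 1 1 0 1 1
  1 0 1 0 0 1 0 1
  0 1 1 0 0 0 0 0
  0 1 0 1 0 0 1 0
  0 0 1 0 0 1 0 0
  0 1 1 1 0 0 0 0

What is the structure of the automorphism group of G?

The degree sequence is [2, 4, 4, 4, 2, 3, 2, 3]. Checking the degree-preserving permutations of the vertex set shows that none except the identity preserves every edge, so Aut(G) is trivial.

{e}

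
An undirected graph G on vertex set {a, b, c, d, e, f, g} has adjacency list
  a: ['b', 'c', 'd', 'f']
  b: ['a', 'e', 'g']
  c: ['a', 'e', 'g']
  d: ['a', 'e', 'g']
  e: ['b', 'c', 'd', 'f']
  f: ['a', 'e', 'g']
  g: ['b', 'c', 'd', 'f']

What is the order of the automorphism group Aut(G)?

144

The vertices split by degree into {a, e, g} (degree 4) and {b, c, d, f} (degree 3); every edge runs between the two parts, so G is the complete bipartite graph K_{3,4}. Automorphisms preserve the bipartition setwise (since the parts differ in size) and act as S_3 × S_4 within it; |Aut| = 144.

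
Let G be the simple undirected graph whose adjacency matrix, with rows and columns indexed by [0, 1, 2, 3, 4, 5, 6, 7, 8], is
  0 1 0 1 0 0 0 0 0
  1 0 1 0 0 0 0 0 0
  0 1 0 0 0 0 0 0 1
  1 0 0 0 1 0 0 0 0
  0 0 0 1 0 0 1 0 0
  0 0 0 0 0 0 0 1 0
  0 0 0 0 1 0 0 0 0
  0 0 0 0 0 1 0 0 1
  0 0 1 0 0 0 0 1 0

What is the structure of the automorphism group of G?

The degree sequence is [2, 2, 2, 2, 2, 1, 1, 2, 2]; the two degree-1 vertices 5 and 6 are the ends of a path, so G = P_9. The only nontrivial automorphism of a path is the end-to-end reflection, so Aut(G) ≅ Z_2.

C_2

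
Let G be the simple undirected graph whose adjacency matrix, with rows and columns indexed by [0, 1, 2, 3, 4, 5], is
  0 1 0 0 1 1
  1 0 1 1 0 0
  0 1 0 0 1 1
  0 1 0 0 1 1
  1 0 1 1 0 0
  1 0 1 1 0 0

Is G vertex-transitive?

Yes

G is 3-regular and bipartite with parts {0, 2, 3} and {1, 4, 5} (each part is independent and every cross-pair is an edge), so G = K_{3,3}. Each part can be permuted independently (S_3 × S_3) and the two equal-size parts can also be swapped, giving (S_3 × S_3) ⋊ Z_2 of order 2·(3!)² = 72. This group acts transitively on the 6 vertices.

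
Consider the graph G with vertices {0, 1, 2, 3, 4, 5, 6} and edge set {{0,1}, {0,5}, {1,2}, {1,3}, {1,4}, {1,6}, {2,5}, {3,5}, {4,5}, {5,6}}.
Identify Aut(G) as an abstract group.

S_2 × S_5

The vertices split by degree into {1, 5} (degree 5) and {0, 2, 3, 4, 6} (degree 2); every edge runs between the two parts, so G is the complete bipartite graph K_{2,5}. The parts have unequal sizes, so no automorphism swaps them; each part is permuted independently, giving S_2 × S_5 of order 2!·5! = 240.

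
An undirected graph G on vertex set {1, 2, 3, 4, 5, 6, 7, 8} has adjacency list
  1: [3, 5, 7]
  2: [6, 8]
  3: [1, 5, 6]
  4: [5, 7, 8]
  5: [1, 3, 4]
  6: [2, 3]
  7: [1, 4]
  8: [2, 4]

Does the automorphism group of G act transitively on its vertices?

Automorphisms preserve degree, but G has vertices of degree 2 and vertices of degree 3; no automorphism maps one to the other, so G is not vertex-transitive.

No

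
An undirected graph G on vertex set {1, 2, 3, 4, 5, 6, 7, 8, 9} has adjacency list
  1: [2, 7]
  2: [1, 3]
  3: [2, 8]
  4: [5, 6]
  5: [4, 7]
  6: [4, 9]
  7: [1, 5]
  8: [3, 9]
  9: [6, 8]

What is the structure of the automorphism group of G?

D_9

G is 2-regular and connected on 9 vertices, i.e. the cycle C_9. The automorphisms of the 9-cycle are exactly the symmetries of a regular 9-gon: the dihedral group D_9, |D_9| = 18.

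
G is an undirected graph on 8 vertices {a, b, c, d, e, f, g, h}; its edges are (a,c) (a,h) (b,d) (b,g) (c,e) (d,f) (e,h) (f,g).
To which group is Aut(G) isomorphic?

(D_4 × D_4) ⋊ Z_2

G has two connected components, {a, c, e, h} and {b, d, f, g}; each is 2-regular, so G = C_4 ⊔ C_4. With two isomorphic components, Aut(G) = Aut(C_4) ≀ S_2 = (D_4 × D_4) ⋊ Z_2: permute each cycle by D_4, then optionally swap the two cycles. Order 2·(2·4)² = 128.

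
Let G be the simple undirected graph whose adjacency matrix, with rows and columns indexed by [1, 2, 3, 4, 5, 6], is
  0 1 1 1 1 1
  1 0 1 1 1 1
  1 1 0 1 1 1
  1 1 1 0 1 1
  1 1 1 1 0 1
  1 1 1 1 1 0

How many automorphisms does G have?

All 6 vertices are pairwise adjacent: G = K_6. Any permutation of the 6 vertices preserves K_6, so Aut(K_6) = S_6 of order 6! = 720.

720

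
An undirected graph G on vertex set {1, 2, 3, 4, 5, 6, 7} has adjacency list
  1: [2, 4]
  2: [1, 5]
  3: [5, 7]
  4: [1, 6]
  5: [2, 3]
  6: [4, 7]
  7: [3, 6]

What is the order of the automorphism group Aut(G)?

14

G is 2-regular and connected on 7 vertices, i.e. the cycle C_7. C_7 has 7 rotations and 7 reflections, so Aut(C_7) ≅ D_7 of order 14.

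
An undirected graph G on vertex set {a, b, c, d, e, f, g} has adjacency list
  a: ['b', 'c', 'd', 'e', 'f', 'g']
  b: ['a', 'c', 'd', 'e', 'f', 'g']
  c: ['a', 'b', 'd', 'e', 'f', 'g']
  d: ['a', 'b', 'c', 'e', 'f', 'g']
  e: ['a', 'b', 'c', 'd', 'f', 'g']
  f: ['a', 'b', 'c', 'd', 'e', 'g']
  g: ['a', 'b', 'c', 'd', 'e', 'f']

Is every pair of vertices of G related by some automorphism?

All 7 vertices are pairwise adjacent: G = K_7. Any permutation of the 7 vertices preserves K_7, so Aut(K_7) = S_7 of order 7! = 5040. This group acts transitively on the 7 vertices.

Yes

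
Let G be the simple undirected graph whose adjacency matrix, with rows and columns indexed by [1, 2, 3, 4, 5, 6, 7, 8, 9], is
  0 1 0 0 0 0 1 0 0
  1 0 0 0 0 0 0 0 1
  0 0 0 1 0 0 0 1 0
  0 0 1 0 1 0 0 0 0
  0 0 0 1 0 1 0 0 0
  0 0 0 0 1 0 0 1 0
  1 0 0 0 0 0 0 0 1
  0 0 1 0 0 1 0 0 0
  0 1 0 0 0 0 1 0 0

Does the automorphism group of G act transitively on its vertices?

G has two connected components, {3, 4, 5, 6, 8} and {1, 2, 7, 9}; each is 2-regular, so G = C_5 ⊔ C_4. The orbit of 1 under Aut(G) is {1, 2, 7, 9}, which does not contain 3, so G is not vertex-transitive.

No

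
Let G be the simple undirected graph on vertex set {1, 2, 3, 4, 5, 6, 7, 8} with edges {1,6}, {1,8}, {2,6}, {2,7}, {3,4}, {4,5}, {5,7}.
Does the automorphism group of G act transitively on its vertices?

Automorphisms preserve degree, but G has vertices of degree 1 and vertices of degree 2; no automorphism maps one to the other, so G is not vertex-transitive.

No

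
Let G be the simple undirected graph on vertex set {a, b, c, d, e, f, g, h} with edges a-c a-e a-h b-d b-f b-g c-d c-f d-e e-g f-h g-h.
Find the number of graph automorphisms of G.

G is 3-regular and bipartite on 2^3 = 8 vertices with girth 4; it is the hypercube graph Q_3. Aut(Q_3) consists of the signed permutations of the 3 coordinate axes: 3! permutations times 2^3 sign flips, so |Aut| = 2^3·3! = 48.

48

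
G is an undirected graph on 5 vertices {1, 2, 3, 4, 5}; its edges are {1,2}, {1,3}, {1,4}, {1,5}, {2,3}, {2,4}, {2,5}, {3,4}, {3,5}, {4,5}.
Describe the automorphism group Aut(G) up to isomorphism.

the symmetric group on 5 letters

All 5 vertices are pairwise adjacent: G = K_5. Any permutation of the 5 vertices preserves K_5, so Aut(K_5) = S_5 of order 5! = 120.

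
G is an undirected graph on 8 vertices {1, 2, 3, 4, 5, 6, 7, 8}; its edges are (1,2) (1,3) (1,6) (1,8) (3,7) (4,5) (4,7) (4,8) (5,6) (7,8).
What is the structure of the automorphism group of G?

The degree sequence is [4, 1, 2, 3, 2, 2, 3, 3]. Checking the degree-preserving permutations of the vertex set shows that none except the identity preserves every edge, so Aut(G) is trivial.

the trivial group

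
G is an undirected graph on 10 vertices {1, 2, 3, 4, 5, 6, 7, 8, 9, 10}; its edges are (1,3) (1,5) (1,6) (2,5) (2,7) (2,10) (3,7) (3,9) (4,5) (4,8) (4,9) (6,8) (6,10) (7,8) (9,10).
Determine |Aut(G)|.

120

G is 3-regular on 10 vertices with no triangles and no 4-cycles (girth 5): this is the Petersen graph. It is a classical fact that the Petersen graph has automorphism group S_5 (order 120), arising from its description as the Kneser graph K(5,2).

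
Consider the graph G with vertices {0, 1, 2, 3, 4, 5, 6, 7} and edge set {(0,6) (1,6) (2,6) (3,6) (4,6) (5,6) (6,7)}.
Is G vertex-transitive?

Vertex 6 is the only vertex of degree 7, so every automorphism fixes it; G is not vertex-transitive.

No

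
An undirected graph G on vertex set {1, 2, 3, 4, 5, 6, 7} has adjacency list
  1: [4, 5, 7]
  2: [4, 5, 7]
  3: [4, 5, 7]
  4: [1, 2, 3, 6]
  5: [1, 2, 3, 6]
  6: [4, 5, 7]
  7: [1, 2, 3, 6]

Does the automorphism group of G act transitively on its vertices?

Automorphisms preserve degree, but G has vertices of degree 3 and vertices of degree 4; no automorphism maps one to the other, so G is not vertex-transitive.

No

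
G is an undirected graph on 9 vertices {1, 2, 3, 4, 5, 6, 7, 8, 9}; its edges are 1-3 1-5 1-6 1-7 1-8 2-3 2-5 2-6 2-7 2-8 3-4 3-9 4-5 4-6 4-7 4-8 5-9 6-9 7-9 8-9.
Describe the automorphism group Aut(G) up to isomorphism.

The vertices split by degree into {1, 2, 4, 9} (degree 5) and {3, 5, 6, 7, 8} (degree 4); every edge runs between the two parts, so G is the complete bipartite graph K_{4,5}. The parts have unequal sizes, so no automorphism swaps them; each part is permuted independently, giving S_5 × S_4 of order 5!·4! = 2880.

S_5 × S_4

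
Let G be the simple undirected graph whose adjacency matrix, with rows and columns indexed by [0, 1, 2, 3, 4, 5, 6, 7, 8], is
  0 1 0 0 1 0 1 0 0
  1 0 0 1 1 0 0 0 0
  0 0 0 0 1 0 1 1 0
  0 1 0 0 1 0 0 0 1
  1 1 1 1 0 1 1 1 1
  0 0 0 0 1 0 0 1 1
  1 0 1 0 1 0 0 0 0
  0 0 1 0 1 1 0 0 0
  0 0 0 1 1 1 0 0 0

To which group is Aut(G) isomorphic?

D_8

Vertex 4 is the unique vertex of degree 8; the remaining 8 vertices each have degree 3 and induce a cycle, so G is the wheel on 9 vertices with hub 4. Every automorphism fixes the hub and acts on the rim 8-cycle, so Aut(G) ≅ Aut(C_8) = D_8 of order 16.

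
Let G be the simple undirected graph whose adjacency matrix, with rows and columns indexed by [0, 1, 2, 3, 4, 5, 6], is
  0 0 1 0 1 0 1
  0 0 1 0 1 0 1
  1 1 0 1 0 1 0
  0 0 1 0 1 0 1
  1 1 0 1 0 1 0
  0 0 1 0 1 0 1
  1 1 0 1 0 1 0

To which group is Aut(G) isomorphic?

The vertices split by degree into {2, 4, 6} (degree 4) and {0, 1, 3, 5} (degree 3); every edge runs between the two parts, so G is the complete bipartite graph K_{3,4}. The parts have unequal sizes, so no automorphism swaps them; each part is permuted independently, giving S_4 × S_3 of order 4!·3! = 144.

S_4 × S_3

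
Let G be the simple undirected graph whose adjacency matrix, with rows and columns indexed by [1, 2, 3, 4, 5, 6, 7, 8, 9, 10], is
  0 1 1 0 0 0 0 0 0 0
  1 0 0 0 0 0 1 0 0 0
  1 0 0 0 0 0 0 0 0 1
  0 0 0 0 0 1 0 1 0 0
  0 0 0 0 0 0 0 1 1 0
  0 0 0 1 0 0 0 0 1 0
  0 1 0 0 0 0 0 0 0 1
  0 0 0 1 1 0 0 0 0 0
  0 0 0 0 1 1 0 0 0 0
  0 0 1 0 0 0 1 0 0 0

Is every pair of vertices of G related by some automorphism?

G has two connected components, {4, 5, 6, 8, 9} and {1, 2, 3, 7, 10}; each is 2-regular, so G = C_5 ⊔ C_5. With two isomorphic components, Aut(G) = Aut(C_5) ≀ S_2 = (D_5 × D_5) ⋊ Z_2: permute each cycle by D_5, then optionally swap the two cycles. Order 2·(2·5)² = 200. Under this action every vertex can be carried to every other, so G is vertex-transitive.

Yes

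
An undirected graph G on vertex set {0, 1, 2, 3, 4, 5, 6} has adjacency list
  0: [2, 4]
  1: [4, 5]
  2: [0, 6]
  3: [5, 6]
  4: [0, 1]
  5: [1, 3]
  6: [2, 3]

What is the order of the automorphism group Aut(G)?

14

G is 2-regular and connected on 7 vertices, i.e. the cycle C_7. The automorphisms of the 7-cycle are exactly the symmetries of a regular 7-gon: the dihedral group D_7, |D_7| = 14.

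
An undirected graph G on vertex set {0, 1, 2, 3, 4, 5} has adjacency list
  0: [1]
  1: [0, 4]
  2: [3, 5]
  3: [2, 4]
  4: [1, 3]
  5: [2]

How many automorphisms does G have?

2

The degree sequence is [1, 2, 2, 2, 2, 1]; the two degree-1 vertices 0 and 5 are the ends of a path, so G = P_6. A path has exactly one nontrivial symmetry — reversal — giving Aut(G) of order 2.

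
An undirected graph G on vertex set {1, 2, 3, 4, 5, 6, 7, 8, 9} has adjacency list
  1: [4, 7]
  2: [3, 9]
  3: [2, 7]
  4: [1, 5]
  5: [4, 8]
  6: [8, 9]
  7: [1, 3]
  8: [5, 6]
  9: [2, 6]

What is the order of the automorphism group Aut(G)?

18

G is 2-regular and connected on 9 vertices, i.e. the cycle C_9. C_9 has 9 rotations and 9 reflections, so Aut(C_9) ≅ D_9 of order 18.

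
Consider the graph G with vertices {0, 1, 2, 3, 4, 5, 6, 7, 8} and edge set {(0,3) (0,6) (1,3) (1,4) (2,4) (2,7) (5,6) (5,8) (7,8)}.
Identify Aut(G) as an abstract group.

G is 2-regular and connected on 9 vertices, i.e. the cycle C_9. C_9 has 9 rotations and 9 reflections, so Aut(C_9) ≅ D_9 of order 18.

D_9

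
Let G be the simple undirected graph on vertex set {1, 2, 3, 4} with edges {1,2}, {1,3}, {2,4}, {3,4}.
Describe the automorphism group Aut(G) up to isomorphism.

the dihedral group of order 8

Every vertex has degree 2 and the graph is connected, so G is the 4-cycle C_4. The automorphisms of the 4-cycle are exactly the symmetries of a regular 4-gon: the dihedral group D_4, |D_4| = 8.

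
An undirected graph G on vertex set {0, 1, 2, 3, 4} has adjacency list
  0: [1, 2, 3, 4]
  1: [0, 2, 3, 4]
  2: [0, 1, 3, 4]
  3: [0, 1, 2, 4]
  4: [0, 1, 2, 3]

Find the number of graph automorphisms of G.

Every vertex has degree 4, so G is the complete graph K_5. Every bijection on the vertex set is an automorphism of K_5; hence Aut(K_5) ≅ S_5, order 120.

120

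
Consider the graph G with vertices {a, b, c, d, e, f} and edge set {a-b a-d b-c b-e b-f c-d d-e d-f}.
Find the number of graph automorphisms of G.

48

The vertices split by degree into {b, d} (degree 4) and {a, c, e, f} (degree 2); every edge runs between the two parts, so G is the complete bipartite graph K_{2,4}. The parts have unequal sizes, so no automorphism swaps them; each part is permuted independently, giving S_2 × S_4 of order 2!·4! = 48.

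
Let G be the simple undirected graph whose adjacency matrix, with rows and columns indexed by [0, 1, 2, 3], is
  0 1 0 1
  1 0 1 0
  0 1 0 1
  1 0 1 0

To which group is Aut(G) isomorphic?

G is 2-regular and connected on 4 vertices, i.e. the cycle C_4. C_4 has 4 rotations and 4 reflections, so Aut(C_4) ≅ D_4 of order 8.

the dihedral group of order 8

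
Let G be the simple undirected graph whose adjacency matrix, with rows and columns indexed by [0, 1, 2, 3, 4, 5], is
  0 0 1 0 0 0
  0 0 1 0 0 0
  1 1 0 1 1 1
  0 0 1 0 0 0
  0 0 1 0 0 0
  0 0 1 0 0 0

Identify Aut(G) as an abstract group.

S_5

Vertex 2 has degree 5 and every other vertex has degree 1, so G is the star K_{1,5} with centre 2. Any automorphism fixes the centre and permutes the 5 leaves freely, so Aut(G) ≅ S_5 of order 5! = 120.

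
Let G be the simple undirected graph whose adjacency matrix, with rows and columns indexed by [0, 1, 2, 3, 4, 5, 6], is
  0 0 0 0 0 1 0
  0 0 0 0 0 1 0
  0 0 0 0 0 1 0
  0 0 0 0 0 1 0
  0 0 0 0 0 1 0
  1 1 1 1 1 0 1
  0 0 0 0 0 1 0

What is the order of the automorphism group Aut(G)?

Vertex 5 has degree 6 and every other vertex has degree 1, so G is the star K_{1,6} with centre 5. The 6 leaves are pairwise interchangeable while the centre is fixed, giving Aut(G) = S_6.

720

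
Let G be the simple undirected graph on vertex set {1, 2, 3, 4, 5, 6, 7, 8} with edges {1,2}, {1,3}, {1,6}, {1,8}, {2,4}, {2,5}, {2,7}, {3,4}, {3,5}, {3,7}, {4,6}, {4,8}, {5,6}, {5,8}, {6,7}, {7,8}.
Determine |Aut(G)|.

G is 4-regular and bipartite with parts {1, 4, 5, 7} and {2, 3, 6, 8} (each part is independent and every cross-pair is an edge), so G = K_{4,4}. Aut(K_{4,4}) is the wreath product S_4 ≀ Z_2: permute within each part, then optionally swap the parts; |Aut| = 2·(4!)² = 1152.

1152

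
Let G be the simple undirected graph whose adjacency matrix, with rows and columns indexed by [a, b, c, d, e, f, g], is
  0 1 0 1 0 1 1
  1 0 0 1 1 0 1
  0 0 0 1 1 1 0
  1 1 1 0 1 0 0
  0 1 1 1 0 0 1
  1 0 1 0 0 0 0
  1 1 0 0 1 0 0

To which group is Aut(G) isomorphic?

1

The degree sequence is [4, 4, 3, 4, 4, 2, 3]. Checking the degree-preserving permutations of the vertex set shows that none except the identity preserves every edge, so Aut(G) is trivial.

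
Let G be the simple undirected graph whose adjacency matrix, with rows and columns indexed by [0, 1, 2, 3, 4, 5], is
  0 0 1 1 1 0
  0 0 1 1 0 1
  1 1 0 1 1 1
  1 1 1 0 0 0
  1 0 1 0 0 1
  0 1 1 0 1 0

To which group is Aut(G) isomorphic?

D_5

Vertex 2 is the unique vertex of degree 5; the remaining 5 vertices each have degree 3 and induce a cycle, so G is the wheel on 6 vertices with hub 2. Every automorphism fixes the hub and acts on the rim 5-cycle, so Aut(G) ≅ Aut(C_5) = D_5 of order 10.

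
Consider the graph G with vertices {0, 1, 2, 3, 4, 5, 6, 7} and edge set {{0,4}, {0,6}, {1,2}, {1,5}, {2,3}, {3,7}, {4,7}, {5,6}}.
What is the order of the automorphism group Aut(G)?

G is 2-regular and connected on 8 vertices, i.e. the cycle C_8. The automorphisms of the 8-cycle are exactly the symmetries of a regular 8-gon: the dihedral group D_8, |D_8| = 16.

16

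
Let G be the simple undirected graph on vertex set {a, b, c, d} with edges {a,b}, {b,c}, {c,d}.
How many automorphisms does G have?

2

The degree sequence is [1, 2, 2, 1]; the two degree-1 vertices a and d are the ends of a path, so G = P_4. The only nontrivial automorphism of a path is the end-to-end reflection, so Aut(G) ≅ Z_2.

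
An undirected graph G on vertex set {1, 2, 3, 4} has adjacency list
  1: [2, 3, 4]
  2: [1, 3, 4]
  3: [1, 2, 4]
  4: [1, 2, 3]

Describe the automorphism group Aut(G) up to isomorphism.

All 4 vertices are pairwise adjacent: G = K_4. Any permutation of the 4 vertices preserves K_4, so Aut(K_4) = S_4 of order 4! = 24.

the symmetric group on 4 letters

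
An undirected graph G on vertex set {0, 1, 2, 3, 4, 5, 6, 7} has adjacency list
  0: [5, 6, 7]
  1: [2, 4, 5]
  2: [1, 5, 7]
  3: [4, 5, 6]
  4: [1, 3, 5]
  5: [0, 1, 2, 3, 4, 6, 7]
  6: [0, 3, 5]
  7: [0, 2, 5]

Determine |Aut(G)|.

Vertex 5 is the unique vertex of degree 7; the remaining 7 vertices each have degree 3 and induce a cycle, so G is the wheel on 8 vertices with hub 5. With the hub fixed, the remaining symmetry is that of the rim cycle C_7, giving the dihedral group D_7.

14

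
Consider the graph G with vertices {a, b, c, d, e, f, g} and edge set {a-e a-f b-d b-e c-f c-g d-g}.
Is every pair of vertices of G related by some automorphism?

G is 2-regular and connected on 7 vertices, i.e. the cycle C_7. C_7 has 7 rotations and 7 reflections, so Aut(C_7) ≅ D_7 of order 14. Under this action every vertex can be carried to every other, so G is vertex-transitive.

Yes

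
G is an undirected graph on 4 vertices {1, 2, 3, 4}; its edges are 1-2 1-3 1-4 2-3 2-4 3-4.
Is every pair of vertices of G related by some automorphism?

Every vertex has degree 3, so G is the complete graph K_4. Any permutation of the 4 vertices preserves K_4, so Aut(K_4) = S_4 of order 4! = 24. This group acts transitively on the 4 vertices.

Yes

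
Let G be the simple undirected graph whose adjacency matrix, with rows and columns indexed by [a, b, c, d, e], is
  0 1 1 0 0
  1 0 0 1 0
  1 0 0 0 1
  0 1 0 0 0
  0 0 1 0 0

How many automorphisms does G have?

The degree sequence is [2, 2, 2, 1, 1]; the two degree-1 vertices d and e are the ends of a path, so G = P_5. A path has exactly one nontrivial symmetry — reversal — giving Aut(G) of order 2.

2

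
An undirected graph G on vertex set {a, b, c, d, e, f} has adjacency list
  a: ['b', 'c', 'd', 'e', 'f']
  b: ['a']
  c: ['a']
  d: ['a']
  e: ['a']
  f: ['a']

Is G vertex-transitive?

Vertex a is the only vertex of degree 5, so every automorphism fixes it; G is not vertex-transitive.

No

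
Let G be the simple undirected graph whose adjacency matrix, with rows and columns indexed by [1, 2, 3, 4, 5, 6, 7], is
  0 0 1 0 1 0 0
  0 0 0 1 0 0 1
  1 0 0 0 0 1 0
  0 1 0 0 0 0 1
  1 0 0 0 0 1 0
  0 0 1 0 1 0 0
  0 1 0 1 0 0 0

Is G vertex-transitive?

G has two connected components, {1, 3, 5, 6} and {2, 4, 7}; each is 2-regular, so G = C_4 ⊔ C_3. The orbit of 1 under Aut(G) is {1, 3, 5, 6}, which does not contain 2, so G is not vertex-transitive.

No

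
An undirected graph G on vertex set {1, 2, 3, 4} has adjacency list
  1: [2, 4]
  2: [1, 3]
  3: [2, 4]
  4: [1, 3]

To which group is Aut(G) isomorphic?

G is 2-regular and bipartite on 2^2 = 4 vertices with girth 4; it is the hypercube graph Q_2. Aut(Q_2) consists of the signed permutations of the 2 coordinate axes: 2! permutations times 2^2 sign flips, so |Aut| = 2^2·2! = 8.

the dihedral group of order 8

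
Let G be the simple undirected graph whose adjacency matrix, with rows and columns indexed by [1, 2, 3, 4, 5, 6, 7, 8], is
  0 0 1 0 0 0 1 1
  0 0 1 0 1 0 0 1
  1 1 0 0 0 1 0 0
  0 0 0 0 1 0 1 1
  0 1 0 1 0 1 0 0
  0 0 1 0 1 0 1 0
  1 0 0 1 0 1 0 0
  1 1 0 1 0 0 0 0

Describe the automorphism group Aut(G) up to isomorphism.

Z_2^3 ⋊ S_3

G is 3-regular and bipartite on 2^3 = 8 vertices with girth 4; it is the hypercube graph Q_3. Aut(Q_3) consists of the signed permutations of the 3 coordinate axes: 3! permutations times 2^3 sign flips, so |Aut| = 2^3·3! = 48.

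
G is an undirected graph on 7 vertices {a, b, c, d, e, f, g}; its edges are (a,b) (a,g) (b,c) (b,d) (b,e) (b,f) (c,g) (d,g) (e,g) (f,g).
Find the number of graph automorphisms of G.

The vertices split by degree into {b, g} (degree 5) and {a, c, d, e, f} (degree 2); every edge runs between the two parts, so G is the complete bipartite graph K_{2,5}. Automorphisms preserve the bipartition setwise (since the parts differ in size) and act as S_2 × S_5 within it; |Aut| = 240.

240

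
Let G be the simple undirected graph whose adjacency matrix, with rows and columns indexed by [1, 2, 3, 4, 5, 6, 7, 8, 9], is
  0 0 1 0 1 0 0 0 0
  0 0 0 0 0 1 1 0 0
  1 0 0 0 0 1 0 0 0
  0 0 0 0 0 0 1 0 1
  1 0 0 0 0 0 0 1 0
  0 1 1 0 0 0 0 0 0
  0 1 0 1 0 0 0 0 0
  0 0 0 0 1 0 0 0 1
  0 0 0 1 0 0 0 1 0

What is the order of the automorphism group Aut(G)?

18

G is 2-regular and connected on 9 vertices, i.e. the cycle C_9. The automorphisms of the 9-cycle are exactly the symmetries of a regular 9-gon: the dihedral group D_9, |D_9| = 18.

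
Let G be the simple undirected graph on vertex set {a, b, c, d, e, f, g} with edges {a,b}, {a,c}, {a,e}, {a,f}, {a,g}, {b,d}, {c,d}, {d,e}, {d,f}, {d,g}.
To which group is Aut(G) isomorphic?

S_2 × S_5

The vertices split by degree into {a, d} (degree 5) and {b, c, e, f, g} (degree 2); every edge runs between the two parts, so G is the complete bipartite graph K_{2,5}. Automorphisms preserve the bipartition setwise (since the parts differ in size) and act as S_2 × S_5 within it; |Aut| = 240.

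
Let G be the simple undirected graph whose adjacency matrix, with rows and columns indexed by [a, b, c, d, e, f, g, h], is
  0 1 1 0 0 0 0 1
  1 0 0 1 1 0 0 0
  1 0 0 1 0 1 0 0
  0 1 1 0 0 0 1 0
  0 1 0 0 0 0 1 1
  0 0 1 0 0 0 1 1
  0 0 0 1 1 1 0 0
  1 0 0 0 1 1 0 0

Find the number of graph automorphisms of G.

48

G is 3-regular and bipartite on 2^3 = 8 vertices with girth 4; it is the hypercube graph Q_3. The symmetry group of the 3-cube is the hyperoctahedral group B_3 = Z_2 ≀ S_3, of order 2^3·3! = 48.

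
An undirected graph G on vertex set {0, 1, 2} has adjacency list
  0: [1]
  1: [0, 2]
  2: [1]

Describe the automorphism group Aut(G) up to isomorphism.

Z_2

The degree sequence is [1, 2, 1]; the two degree-1 vertices 0 and 2 are the ends of a path, so G = P_3. A path has exactly one nontrivial symmetry — reversal — giving Aut(G) of order 2.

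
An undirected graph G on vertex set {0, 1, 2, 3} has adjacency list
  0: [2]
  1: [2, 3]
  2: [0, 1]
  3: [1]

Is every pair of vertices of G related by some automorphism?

Automorphisms preserve degree, but G has vertices of degree 1 and vertices of degree 2; no automorphism maps one to the other, so G is not vertex-transitive.

No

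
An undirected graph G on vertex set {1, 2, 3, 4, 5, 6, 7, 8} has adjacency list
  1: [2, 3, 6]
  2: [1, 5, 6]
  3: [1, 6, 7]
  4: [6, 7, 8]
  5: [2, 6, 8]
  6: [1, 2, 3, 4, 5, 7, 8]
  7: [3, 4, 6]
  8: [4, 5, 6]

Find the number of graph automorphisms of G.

14

Vertex 6 is the unique vertex of degree 7; the remaining 7 vertices each have degree 3 and induce a cycle, so G is the wheel on 8 vertices with hub 6. With the hub fixed, the remaining symmetry is that of the rim cycle C_7, giving the dihedral group D_7.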